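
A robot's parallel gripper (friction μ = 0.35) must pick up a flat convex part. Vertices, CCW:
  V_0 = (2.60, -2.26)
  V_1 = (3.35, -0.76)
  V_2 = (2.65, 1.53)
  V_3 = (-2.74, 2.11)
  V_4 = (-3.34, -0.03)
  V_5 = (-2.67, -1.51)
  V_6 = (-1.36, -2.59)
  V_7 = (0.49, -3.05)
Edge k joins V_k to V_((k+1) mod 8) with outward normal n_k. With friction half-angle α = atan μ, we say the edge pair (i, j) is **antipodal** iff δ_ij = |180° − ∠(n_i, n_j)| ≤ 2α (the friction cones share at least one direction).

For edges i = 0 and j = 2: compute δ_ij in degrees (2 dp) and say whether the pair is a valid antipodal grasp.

α = atan 0.35 = 19.29°;  2α = 38.58°
edge 0: e_0 = (+0.75, +1.50);  n_0 = (+0.8944, -0.4472)
edge 2: e_2 = (-5.39, +0.58);  n_2 = (+0.1070, +0.9943)
∠(n_0, n_2) = 110.42°
δ = |180° − 110.42°| = 69.58°
69.58° > 2α = 38.58°  →  invalid

δ = 69.58°, invalid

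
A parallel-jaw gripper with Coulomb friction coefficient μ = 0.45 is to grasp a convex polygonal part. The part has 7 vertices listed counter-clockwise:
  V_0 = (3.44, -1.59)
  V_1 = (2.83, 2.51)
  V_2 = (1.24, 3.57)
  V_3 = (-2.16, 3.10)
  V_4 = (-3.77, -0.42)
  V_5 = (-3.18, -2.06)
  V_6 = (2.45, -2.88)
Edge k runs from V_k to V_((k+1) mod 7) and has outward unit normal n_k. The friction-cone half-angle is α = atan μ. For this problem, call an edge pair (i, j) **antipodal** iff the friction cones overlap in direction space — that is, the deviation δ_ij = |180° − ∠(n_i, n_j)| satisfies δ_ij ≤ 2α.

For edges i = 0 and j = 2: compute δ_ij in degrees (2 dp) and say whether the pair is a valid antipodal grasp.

δ = 90.59°, invalid

α = atan 0.45 = 24.23°;  2α = 48.46°
edge 0: e_0 = (-0.61, +4.10);  n_0 = (+0.9891, +0.1472)
edge 2: e_2 = (-3.40, -0.47);  n_2 = (-0.1369, +0.9906)
∠(n_0, n_2) = 89.41°
δ = |180° − 89.41°| = 90.59°
90.59° > 2α = 48.46°  →  invalid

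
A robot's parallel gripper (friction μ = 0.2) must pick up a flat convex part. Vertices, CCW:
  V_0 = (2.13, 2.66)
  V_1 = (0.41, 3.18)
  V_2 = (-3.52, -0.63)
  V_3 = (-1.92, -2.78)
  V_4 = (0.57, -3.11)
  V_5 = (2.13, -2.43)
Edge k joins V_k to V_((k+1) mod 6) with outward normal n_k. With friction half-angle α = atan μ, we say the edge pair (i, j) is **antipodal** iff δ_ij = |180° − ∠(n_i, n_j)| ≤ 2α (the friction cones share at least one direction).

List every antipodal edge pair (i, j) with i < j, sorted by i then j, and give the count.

α = atan 0.2 = 11.31°;  2α = 22.62°
n_0 = (+0.2894, +0.9572)
n_1 = (-0.6961, +0.7180)
n_2 = (-0.8022, -0.5970)
n_3 = (-0.1314, -0.9913)
n_4 = (+0.3996, -0.9167)
n_5 = (+1.0000, -0.0000)
  (0,1): δ = 119.07°  ·
  (0,2): δ = 36.52°  ·
  (0,3): δ = 9.27°  ✓
  (0,4): δ = 40.37°  ·
  (0,5): δ = 106.82°  ·
  (1,2): δ = 97.46°  ·
  (1,3): δ = 51.66°  ·
  (1,4): δ = 20.56°  ✓
  (1,5): δ = 45.89°  ·
  (2,3): δ = 134.21°  ·
  (2,4): δ = 103.10°  ·
  (2,5): δ = 36.66°  ·
  (3,4): δ = 148.90°  ·
  (3,5): δ = 82.45°  ·
  (4,5): δ = 113.55°  ·
antipodal pairs: 2

count = 2; pairs: (0,3), (1,4)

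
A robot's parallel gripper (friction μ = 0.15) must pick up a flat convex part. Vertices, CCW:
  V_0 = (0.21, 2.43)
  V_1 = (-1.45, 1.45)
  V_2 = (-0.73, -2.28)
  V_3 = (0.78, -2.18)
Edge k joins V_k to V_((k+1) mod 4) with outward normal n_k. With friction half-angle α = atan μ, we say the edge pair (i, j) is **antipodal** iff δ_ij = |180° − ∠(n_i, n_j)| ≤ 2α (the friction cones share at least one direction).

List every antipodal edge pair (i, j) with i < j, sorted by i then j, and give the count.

count = 1; pairs: (1,3)

α = atan 0.15 = 8.53°;  2α = 17.06°
n_0 = (-0.5084, +0.8611)
n_1 = (-0.9819, -0.1895)
n_2 = (+0.0661, -0.9978)
n_3 = (+0.9924, +0.1227)
  (0,1): δ = 109.63°  ·
  (0,2): δ = 26.77°  ·
  (0,3): δ = 66.49°  ·
  (1,2): δ = 97.14°  ·
  (1,3): δ = 3.88°  ✓
  (2,3): δ = 86.74°  ·
antipodal pairs: 1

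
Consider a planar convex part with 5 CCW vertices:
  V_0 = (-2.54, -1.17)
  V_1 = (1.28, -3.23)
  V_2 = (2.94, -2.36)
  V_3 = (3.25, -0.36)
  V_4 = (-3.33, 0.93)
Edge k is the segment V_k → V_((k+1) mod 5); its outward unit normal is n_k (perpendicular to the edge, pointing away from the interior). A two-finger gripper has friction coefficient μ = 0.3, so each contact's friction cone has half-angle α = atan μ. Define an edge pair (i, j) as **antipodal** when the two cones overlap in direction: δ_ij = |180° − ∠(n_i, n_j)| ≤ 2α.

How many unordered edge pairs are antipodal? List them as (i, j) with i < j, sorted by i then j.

count = 2; pairs: (0,3), (2,4)

α = atan 0.3 = 16.70°;  2α = 33.40°
n_0 = (-0.4746, -0.8802)
n_1 = (+0.4642, -0.8857)
n_2 = (+0.9882, -0.1532)
n_3 = (+0.1924, +0.9813)
n_4 = (-0.9360, -0.3521)
  (0,1): δ = 124.00°  ·
  (0,2): δ = 70.47°  ·
  (0,3): δ = 17.24°  ✓
  (0,4): δ = 138.95°  ·
  (1,2): δ = 126.47°  ·
  (1,3): δ = 38.75°  ·
  (1,4): δ = 82.96°  ·
  (2,3): δ = 92.28°  ·
  (2,4): δ = 29.43°  ✓
  (3,4): δ = 58.29°  ·
antipodal pairs: 2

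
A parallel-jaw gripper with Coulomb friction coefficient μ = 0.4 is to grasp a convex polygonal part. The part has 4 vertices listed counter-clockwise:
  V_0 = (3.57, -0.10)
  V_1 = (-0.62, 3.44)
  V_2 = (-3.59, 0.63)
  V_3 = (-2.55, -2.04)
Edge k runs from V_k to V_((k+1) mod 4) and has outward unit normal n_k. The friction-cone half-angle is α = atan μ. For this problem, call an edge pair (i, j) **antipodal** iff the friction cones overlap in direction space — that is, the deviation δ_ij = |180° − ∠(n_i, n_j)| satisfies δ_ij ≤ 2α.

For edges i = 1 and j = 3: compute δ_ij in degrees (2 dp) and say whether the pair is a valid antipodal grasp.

δ = 25.83°, valid

α = atan 0.4 = 21.80°;  2α = 43.60°
edge 1: e_1 = (-2.97, -2.81);  n_1 = (-0.6873, +0.7264)
edge 3: e_3 = (+6.12, +1.94);  n_3 = (+0.3022, -0.9533)
∠(n_1, n_3) = 154.17°
δ = |180° − 154.17°| = 25.83°
25.83° ≤ 2α = 43.60°  →  valid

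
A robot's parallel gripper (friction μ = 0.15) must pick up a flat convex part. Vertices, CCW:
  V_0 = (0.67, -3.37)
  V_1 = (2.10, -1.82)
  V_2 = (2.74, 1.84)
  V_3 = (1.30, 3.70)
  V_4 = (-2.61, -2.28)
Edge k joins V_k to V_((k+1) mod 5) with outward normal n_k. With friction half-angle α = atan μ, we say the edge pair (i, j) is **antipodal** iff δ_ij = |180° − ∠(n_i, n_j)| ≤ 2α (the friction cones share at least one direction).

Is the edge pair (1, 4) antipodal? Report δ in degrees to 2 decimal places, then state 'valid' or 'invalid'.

δ = 81.54°, invalid

α = atan 0.15 = 8.53°;  2α = 17.06°
edge 1: e_1 = (+0.64, +3.66);  n_1 = (+0.9851, -0.1722)
edge 4: e_4 = (+3.28, -1.09);  n_4 = (-0.3154, -0.9490)
∠(n_1, n_4) = 98.46°
δ = |180° − 98.46°| = 81.54°
81.54° > 2α = 17.06°  →  invalid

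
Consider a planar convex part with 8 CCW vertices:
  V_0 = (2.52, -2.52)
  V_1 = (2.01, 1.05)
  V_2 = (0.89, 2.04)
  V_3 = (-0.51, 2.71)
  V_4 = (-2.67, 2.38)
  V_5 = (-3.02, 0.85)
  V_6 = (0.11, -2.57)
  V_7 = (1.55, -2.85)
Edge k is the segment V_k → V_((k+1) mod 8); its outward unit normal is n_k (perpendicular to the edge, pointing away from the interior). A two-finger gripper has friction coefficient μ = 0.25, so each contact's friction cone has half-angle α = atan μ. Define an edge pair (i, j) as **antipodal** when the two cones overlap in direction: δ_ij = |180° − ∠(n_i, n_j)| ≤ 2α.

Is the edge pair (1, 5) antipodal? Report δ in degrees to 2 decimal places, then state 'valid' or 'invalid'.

δ = 6.06°, valid

α = atan 0.25 = 14.04°;  2α = 28.07°
edge 1: e_1 = (-1.12, +0.99);  n_1 = (+0.6623, +0.7493)
edge 5: e_5 = (+3.13, -3.42);  n_5 = (-0.7377, -0.6751)
∠(n_1, n_5) = 173.94°
δ = |180° − 173.94°| = 6.06°
6.06° ≤ 2α = 28.07°  →  valid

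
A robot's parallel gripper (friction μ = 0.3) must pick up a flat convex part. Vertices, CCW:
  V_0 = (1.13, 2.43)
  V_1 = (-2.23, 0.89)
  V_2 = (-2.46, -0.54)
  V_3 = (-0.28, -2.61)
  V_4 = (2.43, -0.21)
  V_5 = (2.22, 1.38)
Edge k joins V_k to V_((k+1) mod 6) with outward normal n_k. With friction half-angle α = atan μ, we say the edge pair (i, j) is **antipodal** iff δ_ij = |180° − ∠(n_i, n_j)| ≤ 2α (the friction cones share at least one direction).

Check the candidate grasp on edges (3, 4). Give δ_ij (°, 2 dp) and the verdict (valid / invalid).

δ = 124.00°, invalid

α = atan 0.3 = 16.70°;  2α = 33.40°
edge 3: e_3 = (+2.71, +2.40);  n_3 = (+0.6630, -0.7486)
edge 4: e_4 = (-0.21, +1.59);  n_4 = (+0.9914, +0.1309)
∠(n_3, n_4) = 56.00°
δ = |180° − 56.00°| = 124.00°
124.00° > 2α = 33.40°  →  invalid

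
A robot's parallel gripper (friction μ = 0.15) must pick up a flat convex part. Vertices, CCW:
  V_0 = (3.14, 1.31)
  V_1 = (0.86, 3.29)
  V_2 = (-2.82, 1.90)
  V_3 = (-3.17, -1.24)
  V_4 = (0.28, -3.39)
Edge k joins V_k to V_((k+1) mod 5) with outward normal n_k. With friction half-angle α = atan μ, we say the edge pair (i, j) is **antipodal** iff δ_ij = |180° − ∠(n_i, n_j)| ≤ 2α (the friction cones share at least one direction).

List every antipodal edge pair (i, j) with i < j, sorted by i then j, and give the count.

count = 1; pairs: (0,3)

α = atan 0.15 = 8.53°;  2α = 17.06°
n_0 = (+0.6557, +0.7550)
n_1 = (-0.3534, +0.9355)
n_2 = (-0.9938, +0.1108)
n_3 = (-0.5289, -0.8487)
n_4 = (+0.8543, -0.5198)
  (0,1): δ = 118.34°  ·
  (0,2): δ = 55.39°  ·
  (0,3): δ = 9.04°  ✓
  (0,4): δ = 99.65°  ·
  (1,2): δ = 117.05°  ·
  (1,3): δ = 52.62°  ·
  (1,4): δ = 37.99°  ·
  (2,3): δ = 115.57°  ·
  (2,4): δ = 24.96°  ·
  (3,4): δ = 89.39°  ·
antipodal pairs: 1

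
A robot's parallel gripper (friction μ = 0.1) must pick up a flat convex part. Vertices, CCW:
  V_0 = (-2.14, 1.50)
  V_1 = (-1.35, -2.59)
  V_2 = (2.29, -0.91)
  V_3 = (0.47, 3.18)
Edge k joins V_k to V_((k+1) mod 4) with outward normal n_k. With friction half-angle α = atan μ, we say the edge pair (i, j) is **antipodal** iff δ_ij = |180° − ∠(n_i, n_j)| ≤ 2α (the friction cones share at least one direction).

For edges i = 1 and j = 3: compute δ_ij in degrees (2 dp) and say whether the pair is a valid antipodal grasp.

α = atan 0.1 = 5.71°;  2α = 11.42°
edge 1: e_1 = (+3.64, +1.68);  n_1 = (+0.4191, -0.9080)
edge 3: e_3 = (-2.61, -1.68);  n_3 = (-0.5412, +0.8409)
∠(n_1, n_3) = 172.01°
δ = |180° − 172.01°| = 7.99°
7.99° ≤ 2α = 11.42°  →  valid

δ = 7.99°, valid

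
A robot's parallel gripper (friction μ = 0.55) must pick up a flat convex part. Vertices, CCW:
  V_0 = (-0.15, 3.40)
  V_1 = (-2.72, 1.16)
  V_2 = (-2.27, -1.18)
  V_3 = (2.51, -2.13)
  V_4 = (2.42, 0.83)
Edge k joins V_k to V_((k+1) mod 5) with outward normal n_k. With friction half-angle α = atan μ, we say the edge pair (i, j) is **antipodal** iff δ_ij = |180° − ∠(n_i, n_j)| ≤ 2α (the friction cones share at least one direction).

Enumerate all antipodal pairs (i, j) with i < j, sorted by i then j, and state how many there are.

count = 5; pairs: (0,2), (0,3), (1,3), (1,4), (2,4)

α = atan 0.55 = 28.81°;  2α = 57.62°
n_0 = (-0.6570, +0.7538)
n_1 = (-0.9820, -0.1888)
n_2 = (-0.1949, -0.9808)
n_3 = (+0.9995, +0.0304)
n_4 = (+0.7071, +0.7071)
  (0,1): δ = 120.19°  ·
  (0,2): δ = 52.32°  ✓
  (0,3): δ = 50.67°  ✓
  (0,4): δ = 93.92°  ·
  (1,2): δ = 112.13°  ·
  (1,3): δ = 9.14°  ✓
  (1,4): δ = 34.11°  ✓
  (2,3): δ = 77.02°  ·
  (2,4): δ = 33.76°  ✓
  (3,4): δ = 136.74°  ·
antipodal pairs: 5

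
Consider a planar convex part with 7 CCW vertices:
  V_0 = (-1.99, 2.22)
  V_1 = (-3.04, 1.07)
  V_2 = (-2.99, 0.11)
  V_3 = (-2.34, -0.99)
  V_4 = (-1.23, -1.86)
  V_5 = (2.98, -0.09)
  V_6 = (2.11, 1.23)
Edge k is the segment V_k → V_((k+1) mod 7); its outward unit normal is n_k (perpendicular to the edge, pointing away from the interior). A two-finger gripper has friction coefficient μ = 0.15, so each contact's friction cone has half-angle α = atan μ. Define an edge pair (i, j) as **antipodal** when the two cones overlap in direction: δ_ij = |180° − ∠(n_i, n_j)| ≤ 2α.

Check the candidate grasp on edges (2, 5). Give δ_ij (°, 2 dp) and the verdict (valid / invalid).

α = atan 0.15 = 8.53°;  2α = 17.06°
edge 2: e_2 = (+0.65, -1.10);  n_2 = (-0.8609, -0.5087)
edge 5: e_5 = (-0.87, +1.32);  n_5 = (+0.8350, +0.5503)
∠(n_2, n_5) = 177.19°
δ = |180° − 177.19°| = 2.81°
2.81° ≤ 2α = 17.06°  →  valid

δ = 2.81°, valid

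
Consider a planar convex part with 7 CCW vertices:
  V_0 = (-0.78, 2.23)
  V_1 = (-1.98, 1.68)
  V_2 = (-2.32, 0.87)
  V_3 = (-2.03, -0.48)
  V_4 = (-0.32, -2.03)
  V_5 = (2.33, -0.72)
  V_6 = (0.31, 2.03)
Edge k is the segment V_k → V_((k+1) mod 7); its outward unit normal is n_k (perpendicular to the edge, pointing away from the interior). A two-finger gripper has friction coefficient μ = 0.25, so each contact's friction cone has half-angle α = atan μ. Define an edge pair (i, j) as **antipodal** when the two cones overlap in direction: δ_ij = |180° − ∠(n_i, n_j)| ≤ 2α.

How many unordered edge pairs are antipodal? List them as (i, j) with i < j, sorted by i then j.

α = atan 0.25 = 14.04°;  2α = 28.07°
n_0 = (-0.4167, +0.9091)
n_1 = (-0.9221, +0.3870)
n_2 = (-0.9777, -0.2100)
n_3 = (-0.6716, -0.7409)
n_4 = (+0.4431, -0.8964)
n_5 = (+0.8059, +0.5920)
n_6 = (+0.1805, +0.9836)
  (0,1): δ = 137.39°  ·
  (0,2): δ = 102.50°  ·
  (0,3): δ = 66.81°  ·
  (0,4): δ = 1.68°  ✓
  (0,5): δ = 101.68°  ·
  (0,6): δ = 144.98°  ·
  (1,2): δ = 145.11°  ·
  (1,3): δ = 109.42°  ·
  (1,4): δ = 40.92°  ·
  (1,5): δ = 59.07°  ·
  (1,6): δ = 102.37°  ·
  (2,3): δ = 144.31°  ·
  (2,4): δ = 75.82°  ·
  (2,5): δ = 24.18°  ✓
  (2,6): δ = 67.48°  ·
  (3,4): δ = 111.50°  ·
  (3,5): δ = 11.51°  ✓
  (3,6): δ = 31.79°  ·
  (4,5): δ = 80.01°  ·
  (4,6): δ = 36.70°  ·
  (5,6): δ = 136.70°  ·
antipodal pairs: 3

count = 3; pairs: (0,4), (2,5), (3,5)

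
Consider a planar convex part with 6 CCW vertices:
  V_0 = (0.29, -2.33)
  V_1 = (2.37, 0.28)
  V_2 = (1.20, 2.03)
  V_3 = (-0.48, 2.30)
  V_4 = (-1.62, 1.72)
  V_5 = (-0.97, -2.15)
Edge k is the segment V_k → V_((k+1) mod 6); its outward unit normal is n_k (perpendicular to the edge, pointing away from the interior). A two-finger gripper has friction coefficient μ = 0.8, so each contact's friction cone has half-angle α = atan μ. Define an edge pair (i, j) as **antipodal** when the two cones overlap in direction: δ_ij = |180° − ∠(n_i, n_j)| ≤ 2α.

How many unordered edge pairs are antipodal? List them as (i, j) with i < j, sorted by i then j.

α = atan 0.8 = 38.66°;  2α = 77.32°
n_0 = (+0.7820, -0.6232)
n_1 = (+0.8313, +0.5558)
n_2 = (+0.1587, +0.9873)
n_3 = (-0.4535, +0.8913)
n_4 = (-0.9862, -0.1656)
n_5 = (-0.1414, -0.9899)
  (0,1): δ = 107.68°  ·
  (0,2): δ = 60.58°  ✓
  (0,3): δ = 24.48°  ✓
  (0,4): δ = 48.09°  ✓
  (0,5): δ = 120.42°  ·
  (1,2): δ = 132.90°  ·
  (1,3): δ = 96.80°  ·
  (1,4): δ = 24.23°  ✓
  (1,5): δ = 48.10°  ✓
  (2,3): δ = 143.90°  ·
  (2,4): δ = 71.34°  ✓
  (2,5): δ = 1.00°  ✓
  (3,4): δ = 107.43°  ·
  (3,5): δ = 35.10°  ✓
  (4,5): δ = 107.66°  ·
antipodal pairs: 8

count = 8; pairs: (0,2), (0,3), (0,4), (1,4), (1,5), (2,4), (2,5), (3,5)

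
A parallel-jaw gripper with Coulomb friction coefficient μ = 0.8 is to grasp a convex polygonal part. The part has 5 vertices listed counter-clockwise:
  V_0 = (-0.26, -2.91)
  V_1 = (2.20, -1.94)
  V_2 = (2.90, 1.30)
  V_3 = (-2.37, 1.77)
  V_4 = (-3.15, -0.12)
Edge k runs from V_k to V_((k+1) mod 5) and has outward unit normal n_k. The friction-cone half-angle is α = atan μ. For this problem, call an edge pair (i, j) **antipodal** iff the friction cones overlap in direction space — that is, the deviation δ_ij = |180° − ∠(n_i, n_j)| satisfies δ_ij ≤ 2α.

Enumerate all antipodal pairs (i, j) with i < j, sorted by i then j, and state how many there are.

α = atan 0.8 = 38.66°;  2α = 77.32°
n_0 = (+0.3668, -0.9303)
n_1 = (+0.9774, -0.2112)
n_2 = (+0.0888, +0.9960)
n_3 = (-0.9244, +0.3815)
n_4 = (-0.6946, -0.7194)
  (0,1): δ = 123.71°  ·
  (0,2): δ = 26.62°  ✓
  (0,3): δ = 46.05°  ✓
  (0,4): δ = 114.49°  ·
  (1,2): δ = 82.91°  ·
  (1,3): δ = 10.23°  ✓
  (1,4): δ = 58.20°  ✓
  (2,3): δ = 107.33°  ·
  (2,4): δ = 38.89°  ✓
  (3,4): δ = 111.57°  ·
antipodal pairs: 5

count = 5; pairs: (0,2), (0,3), (1,3), (1,4), (2,4)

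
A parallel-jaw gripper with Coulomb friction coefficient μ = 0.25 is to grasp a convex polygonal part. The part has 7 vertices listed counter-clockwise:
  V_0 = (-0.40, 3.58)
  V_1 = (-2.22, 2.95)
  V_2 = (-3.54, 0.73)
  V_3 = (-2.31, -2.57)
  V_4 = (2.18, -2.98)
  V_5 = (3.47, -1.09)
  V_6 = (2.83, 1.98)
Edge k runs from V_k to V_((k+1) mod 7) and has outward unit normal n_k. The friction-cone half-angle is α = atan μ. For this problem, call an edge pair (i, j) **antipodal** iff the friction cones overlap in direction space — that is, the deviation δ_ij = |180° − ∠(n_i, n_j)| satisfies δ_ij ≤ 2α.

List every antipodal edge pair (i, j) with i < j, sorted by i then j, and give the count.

count = 4; pairs: (0,3), (1,4), (2,5), (3,6)

α = atan 0.25 = 14.04°;  2α = 28.07°
n_0 = (-0.3271, +0.9450)
n_1 = (-0.8595, +0.5111)
n_2 = (-0.9370, -0.3493)
n_3 = (-0.0909, -0.9959)
n_4 = (+0.8259, -0.5637)
n_5 = (+0.9790, +0.2041)
n_6 = (+0.4439, +0.8961)
  (0,1): δ = 139.83°  ·
  (0,2): δ = 88.65°  ·
  (0,3): δ = 24.31°  ✓
  (0,4): δ = 36.59°  ·
  (0,5): δ = 82.68°  ·
  (0,6): δ = 134.55°  ·
  (1,2): δ = 128.82°  ·
  (1,3): δ = 64.48°  ·
  (1,4): δ = 3.58°  ✓
  (1,5): δ = 42.51°  ·
  (1,6): δ = 94.38°  ·
  (2,3): δ = 115.66°  ·
  (2,4): δ = 54.76°  ·
  (2,5): δ = 8.67°  ✓
  (2,6): δ = 43.21°  ·
  (3,4): δ = 119.10°  ·
  (3,5): δ = 73.01°  ·
  (3,6): δ = 21.13°  ✓
  (4,5): δ = 133.91°  ·
  (4,6): δ = 82.04°  ·
  (5,6): δ = 128.13°  ·
antipodal pairs: 4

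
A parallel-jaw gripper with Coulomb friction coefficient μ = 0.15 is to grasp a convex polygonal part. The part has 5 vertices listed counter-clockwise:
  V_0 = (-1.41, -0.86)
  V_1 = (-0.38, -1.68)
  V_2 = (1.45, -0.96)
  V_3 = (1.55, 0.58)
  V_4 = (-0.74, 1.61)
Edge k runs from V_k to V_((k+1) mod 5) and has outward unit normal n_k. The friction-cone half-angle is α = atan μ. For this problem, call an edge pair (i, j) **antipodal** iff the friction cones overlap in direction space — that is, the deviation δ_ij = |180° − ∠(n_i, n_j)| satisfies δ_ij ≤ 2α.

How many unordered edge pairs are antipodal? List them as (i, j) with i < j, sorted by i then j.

α = atan 0.15 = 8.53°;  2α = 17.06°
n_0 = (-0.6228, -0.7823)
n_1 = (+0.3661, -0.9306)
n_2 = (+0.9979, -0.0648)
n_3 = (+0.4102, +0.9120)
n_4 = (-0.9651, +0.2618)
  (0,1): δ = 120.00°  ·
  (0,2): δ = 55.19°  ·
  (0,3): δ = 14.31°  ✓
  (0,4): δ = 113.35°  ·
  (1,2): δ = 115.19°  ·
  (1,3): δ = 45.69°  ·
  (1,4): δ = 53.35°  ·
  (2,3): δ = 110.50°  ·
  (2,4): δ = 11.46°  ✓
  (3,4): δ = 80.96°  ·
antipodal pairs: 2

count = 2; pairs: (0,3), (2,4)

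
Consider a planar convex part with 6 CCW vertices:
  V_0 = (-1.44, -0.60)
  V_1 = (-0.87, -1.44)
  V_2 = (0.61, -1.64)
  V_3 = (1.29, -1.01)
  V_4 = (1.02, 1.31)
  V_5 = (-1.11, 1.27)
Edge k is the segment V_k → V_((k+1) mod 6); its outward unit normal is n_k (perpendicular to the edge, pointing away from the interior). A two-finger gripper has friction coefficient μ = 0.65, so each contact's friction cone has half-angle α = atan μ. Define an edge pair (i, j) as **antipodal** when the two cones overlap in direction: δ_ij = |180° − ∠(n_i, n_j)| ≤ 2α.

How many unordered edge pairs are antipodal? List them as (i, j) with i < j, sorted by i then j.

α = atan 0.65 = 33.02°;  2α = 66.05°
n_0 = (-0.8275, -0.5615)
n_1 = (-0.1339, -0.9910)
n_2 = (+0.6796, -0.7336)
n_3 = (+0.9933, +0.1156)
n_4 = (-0.0188, +0.9998)
n_5 = (-0.9848, +0.1738)
  (0,1): δ = 131.86°  ·
  (0,2): δ = 81.35°  ·
  (0,3): δ = 27.52°  ✓
  (0,4): δ = 56.92°  ✓
  (0,5): δ = 135.83°  ·
  (1,2): δ = 129.49°  ·
  (1,3): δ = 75.67°  ·
  (1,4): δ = 8.77°  ✓
  (1,5): δ = 87.69°  ·
  (2,3): δ = 126.18°  ·
  (2,4): δ = 41.74°  ✓
  (2,5): δ = 37.18°  ✓
  (3,4): δ = 95.56°  ·
  (3,5): δ = 16.65°  ✓
  (4,5): δ = 101.08°  ·
antipodal pairs: 6

count = 6; pairs: (0,3), (0,4), (1,4), (2,4), (2,5), (3,5)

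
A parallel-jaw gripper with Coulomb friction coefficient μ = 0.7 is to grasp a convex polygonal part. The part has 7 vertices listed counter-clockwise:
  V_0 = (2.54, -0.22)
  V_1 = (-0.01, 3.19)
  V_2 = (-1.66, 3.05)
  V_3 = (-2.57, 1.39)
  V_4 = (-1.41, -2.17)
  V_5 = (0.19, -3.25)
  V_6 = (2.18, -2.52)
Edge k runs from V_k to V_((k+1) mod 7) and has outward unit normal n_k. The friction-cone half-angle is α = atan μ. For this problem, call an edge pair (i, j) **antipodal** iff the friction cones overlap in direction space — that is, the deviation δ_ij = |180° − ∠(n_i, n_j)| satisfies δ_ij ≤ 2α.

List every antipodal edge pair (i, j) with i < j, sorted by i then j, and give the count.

α = atan 0.7 = 34.99°;  2α = 69.98°
n_0 = (+0.8008, +0.5989)
n_1 = (-0.0845, +0.9964)
n_2 = (-0.8769, +0.4807)
n_3 = (-0.9508, -0.3098)
n_4 = (-0.5595, -0.8288)
n_5 = (+0.3444, -0.9388)
n_6 = (+0.9880, -0.1546)
  (0,1): δ = 121.94°  ·
  (0,2): δ = 65.52°  ✓
  (0,3): δ = 18.74°  ✓
  (0,4): δ = 19.19°  ✓
  (0,5): δ = 73.36°  ·
  (0,6): δ = 134.31°  ·
  (1,2): δ = 123.58°  ·
  (1,3): δ = 76.80°  ·
  (1,4): δ = 38.87°  ✓
  (1,5): δ = 15.29°  ✓
  (1,6): δ = 76.25°  ·
  (2,3): δ = 133.22°  ·
  (2,4): δ = 95.29°  ·
  (2,5): δ = 41.12°  ✓
  (2,6): δ = 19.84°  ✓
  (3,4): δ = 142.07°  ·
  (3,5): δ = 87.90°  ·
  (3,6): δ = 26.94°  ✓
  (4,5): δ = 125.84°  ·
  (4,6): δ = 64.88°  ✓
  (5,6): δ = 119.04°  ·
antipodal pairs: 9

count = 9; pairs: (0,2), (0,3), (0,4), (1,4), (1,5), (2,5), (2,6), (3,6), (4,6)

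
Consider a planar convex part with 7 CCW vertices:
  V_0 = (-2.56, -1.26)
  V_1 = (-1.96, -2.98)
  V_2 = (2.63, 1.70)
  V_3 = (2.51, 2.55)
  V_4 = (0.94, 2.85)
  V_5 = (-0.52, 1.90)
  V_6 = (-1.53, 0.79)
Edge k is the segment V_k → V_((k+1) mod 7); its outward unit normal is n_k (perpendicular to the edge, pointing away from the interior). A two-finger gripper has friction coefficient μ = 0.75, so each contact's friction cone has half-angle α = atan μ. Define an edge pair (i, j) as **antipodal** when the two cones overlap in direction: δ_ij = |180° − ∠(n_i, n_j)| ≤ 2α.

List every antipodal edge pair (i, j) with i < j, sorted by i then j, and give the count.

count = 10; pairs: (0,1), (0,2), (0,3), (1,3), (1,4), (1,5), (1,6), (2,4), (2,5), (2,6)

α = atan 0.75 = 36.87°;  2α = 73.74°
n_0 = (-0.9442, -0.3294)
n_1 = (+0.7139, -0.7002)
n_2 = (+0.9902, +0.1398)
n_3 = (+0.1877, +0.9822)
n_4 = (-0.5454, +0.8382)
n_5 = (-0.7396, +0.6730)
n_6 = (-0.8936, +0.4490)
  (0,1): δ = 63.67°  ✓
  (0,2): δ = 11.19°  ✓
  (0,3): δ = 59.95°  ✓
  (0,4): δ = 103.82°  ·
  (0,5): δ = 118.47°  ·
  (0,6): δ = 134.09°  ·
  (1,2): δ = 127.52°  ·
  (1,3): δ = 56.37°  ✓
  (1,4): δ = 12.50°  ✓
  (1,5): δ = 2.14°  ✓
  (1,6): δ = 17.77°  ✓
  (2,3): δ = 108.85°  ·
  (2,4): δ = 64.98°  ✓
  (2,5): δ = 50.34°  ✓
  (2,6): δ = 34.71°  ✓
  (3,4): δ = 136.13°  ·
  (3,5): δ = 121.48°  ·
  (3,6): δ = 105.86°  ·
  (4,5): δ = 165.35°  ·
  (4,6): δ = 149.73°  ·
  (5,6): δ = 164.38°  ·
antipodal pairs: 10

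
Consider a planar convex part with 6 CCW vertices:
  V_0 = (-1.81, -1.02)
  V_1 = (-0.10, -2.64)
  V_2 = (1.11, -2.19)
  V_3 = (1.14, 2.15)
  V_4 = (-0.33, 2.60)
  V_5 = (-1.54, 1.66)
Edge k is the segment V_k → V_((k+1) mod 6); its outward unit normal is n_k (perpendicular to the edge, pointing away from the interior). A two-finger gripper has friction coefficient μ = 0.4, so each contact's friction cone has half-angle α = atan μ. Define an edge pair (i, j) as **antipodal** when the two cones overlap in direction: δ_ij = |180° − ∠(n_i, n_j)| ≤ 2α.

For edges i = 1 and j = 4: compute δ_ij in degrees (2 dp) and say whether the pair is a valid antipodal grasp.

δ = 17.44°, valid

α = atan 0.4 = 21.80°;  2α = 43.60°
edge 1: e_1 = (+1.21, +0.45);  n_1 = (+0.3486, -0.9373)
edge 4: e_4 = (-1.21, -0.94);  n_4 = (-0.6135, +0.7897)
∠(n_1, n_4) = 162.56°
δ = |180° − 162.56°| = 17.44°
17.44° ≤ 2α = 43.60°  →  valid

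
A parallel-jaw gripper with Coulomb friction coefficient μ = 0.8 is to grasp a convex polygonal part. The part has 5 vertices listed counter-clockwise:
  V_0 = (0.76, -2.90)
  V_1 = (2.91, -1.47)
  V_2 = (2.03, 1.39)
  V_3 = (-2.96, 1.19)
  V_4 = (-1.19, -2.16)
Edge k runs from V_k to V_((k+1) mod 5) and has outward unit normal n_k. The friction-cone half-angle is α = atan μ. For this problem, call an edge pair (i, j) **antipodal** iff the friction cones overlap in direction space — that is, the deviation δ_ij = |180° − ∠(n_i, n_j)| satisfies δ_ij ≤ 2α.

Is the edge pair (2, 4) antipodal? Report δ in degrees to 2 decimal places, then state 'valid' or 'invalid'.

δ = 23.08°, valid

α = atan 0.8 = 38.66°;  2α = 77.32°
edge 2: e_2 = (-4.99, -0.20);  n_2 = (-0.0400, +0.9992)
edge 4: e_4 = (+1.95, -0.74);  n_4 = (-0.3548, -0.9349)
∠(n_2, n_4) = 156.92°
δ = |180° − 156.92°| = 23.08°
23.08° ≤ 2α = 77.32°  →  valid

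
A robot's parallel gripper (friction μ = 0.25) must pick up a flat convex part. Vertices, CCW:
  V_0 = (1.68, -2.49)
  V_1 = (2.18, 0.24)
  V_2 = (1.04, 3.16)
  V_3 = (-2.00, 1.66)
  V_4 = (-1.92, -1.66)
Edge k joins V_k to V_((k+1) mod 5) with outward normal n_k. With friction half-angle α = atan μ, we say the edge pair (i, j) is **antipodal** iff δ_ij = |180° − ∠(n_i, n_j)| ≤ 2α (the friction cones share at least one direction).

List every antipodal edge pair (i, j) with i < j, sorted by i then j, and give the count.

count = 2; pairs: (0,3), (1,3)

α = atan 0.25 = 14.04°;  2α = 28.07°
n_0 = (+0.9836, -0.1802)
n_1 = (+0.9315, +0.3637)
n_2 = (-0.4425, +0.8968)
n_3 = (-0.9997, -0.0241)
n_4 = (-0.2247, -0.9744)
  (0,1): δ = 148.30°  ·
  (0,2): δ = 53.36°  ·
  (0,3): δ = 11.76°  ✓
  (0,4): δ = 87.40°  ·
  (1,2): δ = 85.06°  ·
  (1,3): δ = 19.95°  ✓
  (1,4): δ = 55.69°  ·
  (2,3): δ = 114.88°  ·
  (2,4): δ = 39.25°  ·
  (3,4): δ = 104.36°  ·
antipodal pairs: 2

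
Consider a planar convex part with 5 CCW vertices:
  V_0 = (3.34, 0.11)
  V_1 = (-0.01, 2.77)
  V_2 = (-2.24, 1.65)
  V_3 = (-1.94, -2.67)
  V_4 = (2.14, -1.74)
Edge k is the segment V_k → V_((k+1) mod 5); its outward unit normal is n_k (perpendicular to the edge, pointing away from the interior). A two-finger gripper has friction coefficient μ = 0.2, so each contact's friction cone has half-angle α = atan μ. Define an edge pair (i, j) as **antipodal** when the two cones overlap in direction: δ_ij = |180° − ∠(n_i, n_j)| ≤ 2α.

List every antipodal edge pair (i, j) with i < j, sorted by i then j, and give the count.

α = atan 0.2 = 11.31°;  2α = 22.62°
n_0 = (+0.6218, +0.7831)
n_1 = (-0.4488, +0.8936)
n_2 = (-0.9976, -0.0693)
n_3 = (+0.2222, -0.9750)
n_4 = (+0.8390, -0.5442)
  (0,1): δ = 114.88°  ·
  (0,2): δ = 47.58°  ·
  (0,3): δ = 51.29°  ·
  (0,4): δ = 95.48°  ·
  (1,2): δ = 112.70°  ·
  (1,3): δ = 13.83°  ✓
  (1,4): δ = 30.36°  ·
  (2,3): δ = 81.13°  ·
  (2,4): δ = 36.94°  ·
  (3,4): δ = 135.81°  ·
antipodal pairs: 1

count = 1; pairs: (1,3)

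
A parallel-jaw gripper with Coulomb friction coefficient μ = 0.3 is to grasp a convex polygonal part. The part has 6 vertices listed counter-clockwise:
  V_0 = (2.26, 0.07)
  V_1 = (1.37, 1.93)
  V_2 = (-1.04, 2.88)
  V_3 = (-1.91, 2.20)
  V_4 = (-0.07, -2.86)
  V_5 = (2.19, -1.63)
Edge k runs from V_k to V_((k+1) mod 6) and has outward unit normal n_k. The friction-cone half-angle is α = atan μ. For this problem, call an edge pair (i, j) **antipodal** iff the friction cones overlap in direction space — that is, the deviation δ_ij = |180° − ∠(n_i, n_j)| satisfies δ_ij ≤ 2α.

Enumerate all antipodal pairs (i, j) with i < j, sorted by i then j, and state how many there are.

count = 3; pairs: (0,3), (2,4), (3,5)

α = atan 0.3 = 16.70°;  2α = 33.40°
n_0 = (+0.9021, +0.4316)
n_1 = (+0.3667, +0.9303)
n_2 = (-0.6158, +0.7879)
n_3 = (-0.9398, -0.3417)
n_4 = (+0.4780, -0.8783)
n_5 = (+0.9992, -0.0411)
  (0,1): δ = 137.08°  ·
  (0,2): δ = 77.56°  ·
  (0,3): δ = 5.59°  ✓
  (0,4): δ = 92.99°  ·
  (0,5): δ = 152.07°  ·
  (1,2): δ = 120.47°  ·
  (1,3): δ = 48.50°  ·
  (1,4): δ = 50.07°  ·
  (1,5): δ = 109.16°  ·
  (2,3): δ = 108.03°  ·
  (2,4): δ = 9.45°  ✓
  (2,5): δ = 49.63°  ·
  (3,4): δ = 81.43°  ·
  (3,5): δ = 22.34°  ✓
  (4,5): δ = 120.92°  ·
antipodal pairs: 3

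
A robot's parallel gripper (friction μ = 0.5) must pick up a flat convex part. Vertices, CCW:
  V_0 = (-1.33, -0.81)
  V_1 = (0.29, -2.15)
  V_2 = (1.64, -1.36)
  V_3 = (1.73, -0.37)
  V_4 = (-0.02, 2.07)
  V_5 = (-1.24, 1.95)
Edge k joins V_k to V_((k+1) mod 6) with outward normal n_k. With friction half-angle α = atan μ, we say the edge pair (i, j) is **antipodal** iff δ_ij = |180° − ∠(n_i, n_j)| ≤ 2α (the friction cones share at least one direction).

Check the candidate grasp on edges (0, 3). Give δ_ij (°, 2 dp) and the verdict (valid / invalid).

α = atan 0.5 = 26.57°;  2α = 53.13°
edge 0: e_0 = (+1.62, -1.34);  n_0 = (-0.6374, -0.7706)
edge 3: e_3 = (-1.75, +2.44);  n_3 = (+0.8126, +0.5828)
∠(n_0, n_3) = 165.24°
δ = |180° − 165.24°| = 14.76°
14.76° ≤ 2α = 53.13°  →  valid

δ = 14.76°, valid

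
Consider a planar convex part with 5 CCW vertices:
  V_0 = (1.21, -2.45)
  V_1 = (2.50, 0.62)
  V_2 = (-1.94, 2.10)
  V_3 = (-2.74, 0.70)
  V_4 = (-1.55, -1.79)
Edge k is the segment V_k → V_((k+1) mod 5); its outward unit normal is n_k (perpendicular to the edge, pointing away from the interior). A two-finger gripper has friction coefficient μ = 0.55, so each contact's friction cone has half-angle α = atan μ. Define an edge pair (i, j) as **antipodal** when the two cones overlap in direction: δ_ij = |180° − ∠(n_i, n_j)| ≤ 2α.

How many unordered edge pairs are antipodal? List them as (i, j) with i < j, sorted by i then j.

count = 4; pairs: (0,2), (0,3), (1,3), (1,4)

α = atan 0.55 = 28.81°;  2α = 57.62°
n_0 = (+0.9219, -0.3874)
n_1 = (+0.3162, +0.9487)
n_2 = (-0.8682, +0.4961)
n_3 = (-0.9023, -0.4312)
n_4 = (-0.2326, -0.9726)
  (0,1): δ = 85.64°  ·
  (0,2): δ = 6.95°  ✓
  (0,3): δ = 48.34°  ✓
  (0,4): δ = 99.34°  ·
  (1,2): δ = 101.31°  ·
  (1,3): δ = 46.02°  ✓
  (1,4): δ = 4.99°  ✓
  (2,3): δ = 124.71°  ·
  (2,4): δ = 73.70°  ·
  (3,4): δ = 128.99°  ·
antipodal pairs: 4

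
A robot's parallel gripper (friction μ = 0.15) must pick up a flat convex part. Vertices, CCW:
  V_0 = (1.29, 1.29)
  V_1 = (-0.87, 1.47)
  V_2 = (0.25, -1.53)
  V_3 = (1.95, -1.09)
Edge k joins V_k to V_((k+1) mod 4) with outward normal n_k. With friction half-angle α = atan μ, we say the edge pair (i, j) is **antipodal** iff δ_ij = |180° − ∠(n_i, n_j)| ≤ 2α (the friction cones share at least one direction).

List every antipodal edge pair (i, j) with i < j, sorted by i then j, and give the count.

count = 1; pairs: (1,3)

α = atan 0.15 = 8.53°;  2α = 17.06°
n_0 = (+0.0830, +0.9965)
n_1 = (-0.9368, -0.3498)
n_2 = (+0.2506, -0.9681)
n_3 = (+0.9636, +0.2672)
  (0,1): δ = 64.76°  ·
  (0,2): δ = 19.27°  ·
  (0,3): δ = 110.26°  ·
  (1,2): δ = 95.96°  ·
  (1,3): δ = 4.97°  ✓
  (2,3): δ = 89.01°  ·
antipodal pairs: 1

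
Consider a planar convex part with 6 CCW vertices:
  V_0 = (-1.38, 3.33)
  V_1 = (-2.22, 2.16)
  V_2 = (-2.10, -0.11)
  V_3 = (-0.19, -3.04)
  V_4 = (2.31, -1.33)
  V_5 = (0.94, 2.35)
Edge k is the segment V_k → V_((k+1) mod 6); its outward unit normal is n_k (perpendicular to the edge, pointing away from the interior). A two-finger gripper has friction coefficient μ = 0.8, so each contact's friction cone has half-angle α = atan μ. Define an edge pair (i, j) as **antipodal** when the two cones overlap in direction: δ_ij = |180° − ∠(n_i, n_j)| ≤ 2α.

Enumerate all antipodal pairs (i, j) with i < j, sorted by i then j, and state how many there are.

count = 8; pairs: (0,3), (0,4), (1,3), (1,4), (1,5), (2,4), (2,5), (3,5)

α = atan 0.8 = 38.66°;  2α = 77.32°
n_0 = (-0.8123, +0.5832)
n_1 = (-0.9986, -0.0528)
n_2 = (-0.8377, -0.5461)
n_3 = (+0.5646, -0.8254)
n_4 = (+0.9372, +0.3489)
n_5 = (+0.3891, +0.9212)
  (0,1): δ = 141.30°  ·
  (0,2): δ = 111.22°  ·
  (0,3): δ = 19.95°  ✓
  (0,4): δ = 56.10°  ✓
  (0,5): δ = 102.78°  ·
  (1,2): δ = 149.93°  ·
  (1,3): δ = 58.65°  ✓
  (1,4): δ = 17.39°  ✓
  (1,5): δ = 64.07°  ✓
  (2,3): δ = 88.73°  ·
  (2,4): δ = 12.68°  ✓
  (2,5): δ = 34.00°  ✓
  (3,4): δ = 103.95°  ·
  (3,5): δ = 57.27°  ✓
  (4,5): δ = 133.32°  ·
antipodal pairs: 8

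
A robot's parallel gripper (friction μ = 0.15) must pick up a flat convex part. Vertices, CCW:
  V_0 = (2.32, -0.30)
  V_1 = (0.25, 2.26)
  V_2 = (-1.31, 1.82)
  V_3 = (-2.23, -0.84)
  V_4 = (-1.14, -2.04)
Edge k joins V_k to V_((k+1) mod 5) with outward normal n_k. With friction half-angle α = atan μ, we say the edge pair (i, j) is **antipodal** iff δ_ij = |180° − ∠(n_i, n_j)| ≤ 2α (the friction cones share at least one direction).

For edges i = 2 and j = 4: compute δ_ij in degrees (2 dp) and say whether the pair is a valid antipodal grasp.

α = atan 0.15 = 8.53°;  2α = 17.06°
edge 2: e_2 = (-0.92, -2.66);  n_2 = (-0.9451, +0.3269)
edge 4: e_4 = (+3.46, +1.74);  n_4 = (+0.4493, -0.8934)
∠(n_2, n_4) = 135.78°
δ = |180° − 135.78°| = 44.22°
44.22° > 2α = 17.06°  →  invalid

δ = 44.22°, invalid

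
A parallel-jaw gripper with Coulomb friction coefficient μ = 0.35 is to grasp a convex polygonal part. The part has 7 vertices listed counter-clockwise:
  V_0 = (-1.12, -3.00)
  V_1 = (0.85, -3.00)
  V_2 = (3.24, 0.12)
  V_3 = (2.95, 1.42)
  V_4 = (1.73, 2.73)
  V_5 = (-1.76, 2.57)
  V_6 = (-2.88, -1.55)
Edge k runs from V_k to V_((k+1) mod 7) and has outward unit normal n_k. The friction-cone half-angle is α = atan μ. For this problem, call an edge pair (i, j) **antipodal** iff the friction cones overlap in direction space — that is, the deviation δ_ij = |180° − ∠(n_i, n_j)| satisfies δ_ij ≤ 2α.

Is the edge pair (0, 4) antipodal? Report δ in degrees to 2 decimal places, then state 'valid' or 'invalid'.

δ = 2.62°, valid

α = atan 0.35 = 19.29°;  2α = 38.58°
edge 0: e_0 = (+1.97, +0.00);  n_0 = (+0.0000, -1.0000)
edge 4: e_4 = (-3.49, -0.16);  n_4 = (-0.0458, +0.9990)
∠(n_0, n_4) = 177.38°
δ = |180° − 177.38°| = 2.62°
2.62° ≤ 2α = 38.58°  →  valid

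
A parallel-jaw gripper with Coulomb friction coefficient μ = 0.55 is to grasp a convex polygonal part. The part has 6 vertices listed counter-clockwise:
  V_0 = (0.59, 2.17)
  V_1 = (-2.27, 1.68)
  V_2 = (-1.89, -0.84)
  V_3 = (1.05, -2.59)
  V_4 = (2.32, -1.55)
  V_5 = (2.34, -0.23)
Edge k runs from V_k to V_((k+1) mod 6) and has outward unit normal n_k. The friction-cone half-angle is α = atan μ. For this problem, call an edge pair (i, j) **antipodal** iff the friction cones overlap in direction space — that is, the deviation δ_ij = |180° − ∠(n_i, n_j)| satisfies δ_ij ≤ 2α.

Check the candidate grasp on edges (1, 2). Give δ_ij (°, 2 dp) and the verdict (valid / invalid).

δ = 129.34°, invalid

α = atan 0.55 = 28.81°;  2α = 57.62°
edge 1: e_1 = (+0.38, -2.52);  n_1 = (-0.9888, -0.1491)
edge 2: e_2 = (+2.94, -1.75);  n_2 = (-0.5115, -0.8593)
∠(n_1, n_2) = 50.66°
δ = |180° − 50.66°| = 129.34°
129.34° > 2α = 57.62°  →  invalid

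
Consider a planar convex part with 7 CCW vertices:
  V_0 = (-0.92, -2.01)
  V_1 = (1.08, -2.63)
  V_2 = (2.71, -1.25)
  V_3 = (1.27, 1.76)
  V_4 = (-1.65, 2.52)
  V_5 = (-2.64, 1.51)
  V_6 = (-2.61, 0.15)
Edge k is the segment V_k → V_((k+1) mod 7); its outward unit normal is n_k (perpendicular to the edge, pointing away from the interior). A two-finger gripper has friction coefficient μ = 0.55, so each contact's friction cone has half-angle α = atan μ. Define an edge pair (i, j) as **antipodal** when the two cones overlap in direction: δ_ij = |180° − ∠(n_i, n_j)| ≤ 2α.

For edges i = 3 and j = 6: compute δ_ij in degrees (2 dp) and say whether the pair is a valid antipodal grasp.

α = atan 0.55 = 28.81°;  2α = 57.62°
edge 3: e_3 = (-2.92, +0.76);  n_3 = (+0.2519, +0.9678)
edge 6: e_6 = (+1.69, -2.16);  n_6 = (-0.7876, -0.6162)
∠(n_3, n_6) = 142.63°
δ = |180° − 142.63°| = 37.37°
37.37° ≤ 2α = 57.62°  →  valid

δ = 37.37°, valid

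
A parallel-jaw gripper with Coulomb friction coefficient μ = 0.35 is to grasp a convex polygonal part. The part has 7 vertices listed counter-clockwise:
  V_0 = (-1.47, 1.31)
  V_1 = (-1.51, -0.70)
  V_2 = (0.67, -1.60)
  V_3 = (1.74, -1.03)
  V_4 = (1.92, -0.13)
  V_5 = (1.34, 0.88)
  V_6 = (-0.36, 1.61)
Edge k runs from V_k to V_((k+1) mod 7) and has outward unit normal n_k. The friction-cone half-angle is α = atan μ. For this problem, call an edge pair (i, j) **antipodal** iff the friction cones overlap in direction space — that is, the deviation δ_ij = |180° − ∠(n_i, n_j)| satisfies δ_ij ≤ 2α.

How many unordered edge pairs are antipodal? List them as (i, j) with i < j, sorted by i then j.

α = atan 0.35 = 19.29°;  2α = 38.58°
n_0 = (-0.9998, +0.0199)
n_1 = (-0.3816, -0.9243)
n_2 = (+0.4702, -0.8826)
n_3 = (+0.9806, -0.1961)
n_4 = (+0.8672, +0.4980)
n_5 = (+0.3946, +0.9189)
n_6 = (-0.2609, +0.9654)
  (0,1): δ = 111.29°  ·
  (0,2): δ = 60.82°  ·
  (0,3): δ = 10.17°  ✓
  (0,4): δ = 31.01°  ✓
  (0,5): δ = 67.90°  ·
  (0,6): δ = 106.26°  ·
  (1,2): δ = 129.52°  ·
  (1,3): δ = 78.88°  ·
  (1,4): δ = 37.70°  ✓
  (1,5): δ = 0.81°  ✓
  (1,6): δ = 37.56°  ✓
  (2,3): δ = 129.35°  ·
  (2,4): δ = 88.18°  ·
  (2,5): δ = 51.28°  ·
  (2,6): δ = 12.92°  ✓
  (3,4): δ = 138.82°  ·
  (3,5): δ = 101.93°  ·
  (3,6): δ = 63.57°  ·
  (4,5): δ = 143.11°  ·
  (4,6): δ = 104.74°  ·
  (5,6): δ = 141.64°  ·
antipodal pairs: 6

count = 6; pairs: (0,3), (0,4), (1,4), (1,5), (1,6), (2,6)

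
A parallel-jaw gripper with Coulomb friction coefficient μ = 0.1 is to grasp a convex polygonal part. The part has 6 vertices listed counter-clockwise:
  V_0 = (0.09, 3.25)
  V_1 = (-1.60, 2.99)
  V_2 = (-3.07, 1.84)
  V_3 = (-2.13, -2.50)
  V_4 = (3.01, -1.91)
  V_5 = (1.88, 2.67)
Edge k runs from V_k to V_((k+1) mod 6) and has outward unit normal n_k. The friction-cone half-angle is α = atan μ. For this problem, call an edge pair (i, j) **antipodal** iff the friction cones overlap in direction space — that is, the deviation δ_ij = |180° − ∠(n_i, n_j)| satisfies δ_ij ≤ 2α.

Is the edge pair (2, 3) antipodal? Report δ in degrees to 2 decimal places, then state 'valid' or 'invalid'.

δ = 95.67°, invalid

α = atan 0.1 = 5.71°;  2α = 11.42°
edge 2: e_2 = (+0.94, -4.34);  n_2 = (-0.9773, -0.2117)
edge 3: e_3 = (+5.14, +0.59);  n_3 = (+0.1140, -0.9935)
∠(n_2, n_3) = 84.33°
δ = |180° − 84.33°| = 95.67°
95.67° > 2α = 11.42°  →  invalid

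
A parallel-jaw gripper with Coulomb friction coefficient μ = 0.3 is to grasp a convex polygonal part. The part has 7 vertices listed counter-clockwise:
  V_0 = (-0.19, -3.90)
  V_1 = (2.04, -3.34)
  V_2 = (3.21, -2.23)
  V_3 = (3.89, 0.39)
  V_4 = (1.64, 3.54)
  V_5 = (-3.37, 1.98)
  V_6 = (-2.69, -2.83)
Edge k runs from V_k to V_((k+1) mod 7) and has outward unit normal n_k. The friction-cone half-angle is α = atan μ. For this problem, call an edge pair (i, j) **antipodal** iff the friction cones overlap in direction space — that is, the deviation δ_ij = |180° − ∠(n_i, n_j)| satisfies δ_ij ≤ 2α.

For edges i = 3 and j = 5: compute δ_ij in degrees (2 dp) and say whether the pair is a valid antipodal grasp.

δ = 27.49°, valid

α = atan 0.3 = 16.70°;  2α = 33.40°
edge 3: e_3 = (-2.25, +3.15);  n_3 = (+0.8137, +0.5812)
edge 5: e_5 = (+0.68, -4.81);  n_5 = (-0.9902, -0.1400)
∠(n_3, n_5) = 152.51°
δ = |180° − 152.51°| = 27.49°
27.49° ≤ 2α = 33.40°  →  valid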